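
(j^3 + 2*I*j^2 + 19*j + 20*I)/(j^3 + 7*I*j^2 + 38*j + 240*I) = (j^2 - 3*I*j + 4)/(j^2 + 2*I*j + 48)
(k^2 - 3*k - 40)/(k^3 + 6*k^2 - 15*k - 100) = (k - 8)/(k^2 + k - 20)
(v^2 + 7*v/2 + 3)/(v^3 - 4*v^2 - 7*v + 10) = (v + 3/2)/(v^2 - 6*v + 5)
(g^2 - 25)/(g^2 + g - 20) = (g - 5)/(g - 4)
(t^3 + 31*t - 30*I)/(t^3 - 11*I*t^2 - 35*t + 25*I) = (t + 6*I)/(t - 5*I)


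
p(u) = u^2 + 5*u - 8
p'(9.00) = 23.00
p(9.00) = 118.00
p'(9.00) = 23.00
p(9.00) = 118.00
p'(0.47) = 5.94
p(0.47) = -5.43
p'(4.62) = 14.24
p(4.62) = 36.44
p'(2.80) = 10.60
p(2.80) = 13.84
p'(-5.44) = -5.88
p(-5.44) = -5.61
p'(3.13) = 11.26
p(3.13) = 17.45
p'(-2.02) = 0.96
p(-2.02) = -14.02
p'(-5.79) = -6.58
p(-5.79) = -3.43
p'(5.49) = 15.98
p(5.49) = 49.59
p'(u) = 2*u + 5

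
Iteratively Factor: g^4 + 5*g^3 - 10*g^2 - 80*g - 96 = (g + 3)*(g^3 + 2*g^2 - 16*g - 32) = (g + 3)*(g + 4)*(g^2 - 2*g - 8) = (g - 4)*(g + 3)*(g + 4)*(g + 2)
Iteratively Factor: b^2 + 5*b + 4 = (b + 4)*(b + 1)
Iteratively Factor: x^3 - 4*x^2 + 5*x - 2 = (x - 1)*(x^2 - 3*x + 2) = (x - 1)^2*(x - 2)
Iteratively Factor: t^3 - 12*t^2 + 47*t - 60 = (t - 3)*(t^2 - 9*t + 20) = (t - 4)*(t - 3)*(t - 5)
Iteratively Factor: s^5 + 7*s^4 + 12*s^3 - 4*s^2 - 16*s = (s + 2)*(s^4 + 5*s^3 + 2*s^2 - 8*s) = (s + 2)^2*(s^3 + 3*s^2 - 4*s) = (s - 1)*(s + 2)^2*(s^2 + 4*s) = s*(s - 1)*(s + 2)^2*(s + 4)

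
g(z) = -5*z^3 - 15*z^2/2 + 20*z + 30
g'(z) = -15*z^2 - 15*z + 20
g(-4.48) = 239.45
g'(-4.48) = -213.86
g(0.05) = 30.98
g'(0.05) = 19.21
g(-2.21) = 3.14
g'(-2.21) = -20.11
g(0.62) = 38.33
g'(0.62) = 4.93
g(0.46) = 37.13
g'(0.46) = 9.93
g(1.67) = 19.20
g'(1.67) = -46.88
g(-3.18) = 51.34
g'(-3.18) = -83.99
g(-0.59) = 16.62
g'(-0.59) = 23.63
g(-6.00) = 720.00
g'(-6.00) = -430.00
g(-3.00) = 37.50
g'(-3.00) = -70.00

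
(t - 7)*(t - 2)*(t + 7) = t^3 - 2*t^2 - 49*t + 98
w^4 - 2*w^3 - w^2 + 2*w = w*(w - 2)*(w - 1)*(w + 1)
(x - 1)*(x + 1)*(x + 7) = x^3 + 7*x^2 - x - 7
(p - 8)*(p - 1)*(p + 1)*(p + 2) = p^4 - 6*p^3 - 17*p^2 + 6*p + 16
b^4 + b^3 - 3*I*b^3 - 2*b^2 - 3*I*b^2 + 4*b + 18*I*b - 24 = (b - 2)*(b + 3)*(b - 4*I)*(b + I)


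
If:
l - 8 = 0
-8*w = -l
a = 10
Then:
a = 10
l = 8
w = 1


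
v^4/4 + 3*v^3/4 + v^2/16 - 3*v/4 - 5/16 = (v/4 + 1/4)*(v - 1)*(v + 1/2)*(v + 5/2)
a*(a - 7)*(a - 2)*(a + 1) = a^4 - 8*a^3 + 5*a^2 + 14*a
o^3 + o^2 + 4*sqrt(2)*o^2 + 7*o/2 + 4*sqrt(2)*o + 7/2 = (o + 1)*(o + sqrt(2)/2)*(o + 7*sqrt(2)/2)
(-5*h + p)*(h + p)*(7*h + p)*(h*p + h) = -35*h^4*p - 35*h^4 - 33*h^3*p^2 - 33*h^3*p + 3*h^2*p^3 + 3*h^2*p^2 + h*p^4 + h*p^3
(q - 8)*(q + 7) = q^2 - q - 56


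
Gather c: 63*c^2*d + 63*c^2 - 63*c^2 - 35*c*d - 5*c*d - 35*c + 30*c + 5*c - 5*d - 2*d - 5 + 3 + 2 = 63*c^2*d - 40*c*d - 7*d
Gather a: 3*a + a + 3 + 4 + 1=4*a + 8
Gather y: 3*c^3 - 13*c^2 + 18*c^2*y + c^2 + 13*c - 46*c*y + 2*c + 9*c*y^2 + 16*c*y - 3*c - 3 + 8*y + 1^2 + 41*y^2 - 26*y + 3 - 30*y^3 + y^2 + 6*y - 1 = 3*c^3 - 12*c^2 + 12*c - 30*y^3 + y^2*(9*c + 42) + y*(18*c^2 - 30*c - 12)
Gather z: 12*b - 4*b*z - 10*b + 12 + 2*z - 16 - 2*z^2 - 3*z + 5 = 2*b - 2*z^2 + z*(-4*b - 1) + 1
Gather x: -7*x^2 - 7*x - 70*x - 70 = -7*x^2 - 77*x - 70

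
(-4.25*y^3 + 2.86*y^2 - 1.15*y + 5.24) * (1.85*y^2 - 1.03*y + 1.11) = -7.8625*y^5 + 9.6685*y^4 - 9.7908*y^3 + 14.0531*y^2 - 6.6737*y + 5.8164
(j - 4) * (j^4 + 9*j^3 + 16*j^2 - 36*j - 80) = j^5 + 5*j^4 - 20*j^3 - 100*j^2 + 64*j + 320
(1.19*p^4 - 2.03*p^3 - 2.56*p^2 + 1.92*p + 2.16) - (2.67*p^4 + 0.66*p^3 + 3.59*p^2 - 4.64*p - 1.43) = -1.48*p^4 - 2.69*p^3 - 6.15*p^2 + 6.56*p + 3.59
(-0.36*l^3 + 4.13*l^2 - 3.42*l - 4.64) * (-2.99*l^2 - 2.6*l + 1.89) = 1.0764*l^5 - 11.4127*l^4 - 1.1926*l^3 + 30.5713*l^2 + 5.6002*l - 8.7696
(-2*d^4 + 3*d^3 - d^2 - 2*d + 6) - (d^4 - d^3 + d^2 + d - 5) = -3*d^4 + 4*d^3 - 2*d^2 - 3*d + 11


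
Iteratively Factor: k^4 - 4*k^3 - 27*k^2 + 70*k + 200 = (k + 4)*(k^3 - 8*k^2 + 5*k + 50) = (k - 5)*(k + 4)*(k^2 - 3*k - 10) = (k - 5)*(k + 2)*(k + 4)*(k - 5)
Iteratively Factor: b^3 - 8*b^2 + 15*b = (b - 5)*(b^2 - 3*b) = (b - 5)*(b - 3)*(b)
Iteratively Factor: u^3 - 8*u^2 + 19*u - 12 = (u - 1)*(u^2 - 7*u + 12) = (u - 4)*(u - 1)*(u - 3)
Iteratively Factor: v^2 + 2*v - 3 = (v + 3)*(v - 1)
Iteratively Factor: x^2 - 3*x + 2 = (x - 1)*(x - 2)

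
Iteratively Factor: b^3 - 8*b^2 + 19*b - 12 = (b - 4)*(b^2 - 4*b + 3) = (b - 4)*(b - 1)*(b - 3)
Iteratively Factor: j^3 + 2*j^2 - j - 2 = (j + 2)*(j^2 - 1) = (j + 1)*(j + 2)*(j - 1)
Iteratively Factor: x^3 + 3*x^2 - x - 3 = (x + 1)*(x^2 + 2*x - 3) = (x + 1)*(x + 3)*(x - 1)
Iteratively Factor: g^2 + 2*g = (g)*(g + 2)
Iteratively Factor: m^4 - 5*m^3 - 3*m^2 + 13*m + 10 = (m + 1)*(m^3 - 6*m^2 + 3*m + 10) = (m - 5)*(m + 1)*(m^2 - m - 2) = (m - 5)*(m - 2)*(m + 1)*(m + 1)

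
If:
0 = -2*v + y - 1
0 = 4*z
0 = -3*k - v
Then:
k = 1/6 - y/6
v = y/2 - 1/2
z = 0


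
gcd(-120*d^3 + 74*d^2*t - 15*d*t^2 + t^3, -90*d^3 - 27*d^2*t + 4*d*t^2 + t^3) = -5*d + t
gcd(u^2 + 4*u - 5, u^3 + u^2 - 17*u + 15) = u^2 + 4*u - 5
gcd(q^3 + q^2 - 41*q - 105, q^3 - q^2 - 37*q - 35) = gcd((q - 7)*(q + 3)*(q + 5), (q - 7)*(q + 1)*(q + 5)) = q^2 - 2*q - 35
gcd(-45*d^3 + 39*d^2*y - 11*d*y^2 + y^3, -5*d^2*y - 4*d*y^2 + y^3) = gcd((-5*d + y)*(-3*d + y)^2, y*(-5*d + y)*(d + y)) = -5*d + y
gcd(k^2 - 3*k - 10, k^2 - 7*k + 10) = k - 5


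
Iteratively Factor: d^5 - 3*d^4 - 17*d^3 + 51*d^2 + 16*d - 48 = (d - 1)*(d^4 - 2*d^3 - 19*d^2 + 32*d + 48) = (d - 1)*(d + 4)*(d^3 - 6*d^2 + 5*d + 12) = (d - 1)*(d + 1)*(d + 4)*(d^2 - 7*d + 12) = (d - 3)*(d - 1)*(d + 1)*(d + 4)*(d - 4)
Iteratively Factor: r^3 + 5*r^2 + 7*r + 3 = (r + 1)*(r^2 + 4*r + 3) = (r + 1)*(r + 3)*(r + 1)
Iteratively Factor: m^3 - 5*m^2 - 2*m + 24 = (m + 2)*(m^2 - 7*m + 12) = (m - 3)*(m + 2)*(m - 4)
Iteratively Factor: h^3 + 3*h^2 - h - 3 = (h - 1)*(h^2 + 4*h + 3) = (h - 1)*(h + 3)*(h + 1)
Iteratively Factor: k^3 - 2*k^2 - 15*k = (k + 3)*(k^2 - 5*k) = (k - 5)*(k + 3)*(k)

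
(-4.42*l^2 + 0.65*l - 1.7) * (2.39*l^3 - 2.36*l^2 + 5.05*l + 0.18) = -10.5638*l^5 + 11.9847*l^4 - 27.918*l^3 + 6.4989*l^2 - 8.468*l - 0.306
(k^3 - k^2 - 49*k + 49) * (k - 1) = k^4 - 2*k^3 - 48*k^2 + 98*k - 49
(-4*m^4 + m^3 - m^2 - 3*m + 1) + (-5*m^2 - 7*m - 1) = -4*m^4 + m^3 - 6*m^2 - 10*m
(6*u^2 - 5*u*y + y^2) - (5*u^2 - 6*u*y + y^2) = u^2 + u*y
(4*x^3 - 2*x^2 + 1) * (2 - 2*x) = -8*x^4 + 12*x^3 - 4*x^2 - 2*x + 2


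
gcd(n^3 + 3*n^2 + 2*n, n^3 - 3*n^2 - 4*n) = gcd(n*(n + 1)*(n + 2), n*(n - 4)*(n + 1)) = n^2 + n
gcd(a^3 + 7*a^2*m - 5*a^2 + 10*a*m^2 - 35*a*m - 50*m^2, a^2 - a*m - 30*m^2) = a + 5*m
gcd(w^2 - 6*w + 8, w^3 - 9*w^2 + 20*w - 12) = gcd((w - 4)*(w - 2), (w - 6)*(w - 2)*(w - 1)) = w - 2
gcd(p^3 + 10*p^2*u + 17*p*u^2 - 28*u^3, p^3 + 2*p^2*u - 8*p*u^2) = p + 4*u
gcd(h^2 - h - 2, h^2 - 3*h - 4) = h + 1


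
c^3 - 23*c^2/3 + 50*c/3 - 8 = (c - 4)*(c - 3)*(c - 2/3)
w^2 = w^2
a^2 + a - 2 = (a - 1)*(a + 2)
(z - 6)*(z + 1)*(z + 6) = z^3 + z^2 - 36*z - 36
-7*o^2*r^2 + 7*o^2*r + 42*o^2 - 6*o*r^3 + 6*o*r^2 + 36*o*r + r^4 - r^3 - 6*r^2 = (-7*o + r)*(o + r)*(r - 3)*(r + 2)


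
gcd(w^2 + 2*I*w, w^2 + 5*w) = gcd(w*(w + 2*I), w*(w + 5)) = w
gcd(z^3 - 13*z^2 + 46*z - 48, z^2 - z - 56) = z - 8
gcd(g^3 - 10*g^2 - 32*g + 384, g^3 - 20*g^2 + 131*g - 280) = g - 8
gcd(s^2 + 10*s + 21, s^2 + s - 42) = s + 7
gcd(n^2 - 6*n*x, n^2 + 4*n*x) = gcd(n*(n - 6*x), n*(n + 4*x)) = n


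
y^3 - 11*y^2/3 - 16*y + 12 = (y - 6)*(y - 2/3)*(y + 3)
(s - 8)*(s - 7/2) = s^2 - 23*s/2 + 28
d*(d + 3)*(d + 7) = d^3 + 10*d^2 + 21*d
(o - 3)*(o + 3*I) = o^2 - 3*o + 3*I*o - 9*I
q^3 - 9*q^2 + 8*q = q*(q - 8)*(q - 1)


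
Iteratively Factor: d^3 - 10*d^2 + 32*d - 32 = (d - 2)*(d^2 - 8*d + 16) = (d - 4)*(d - 2)*(d - 4)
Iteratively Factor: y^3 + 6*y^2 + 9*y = (y)*(y^2 + 6*y + 9) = y*(y + 3)*(y + 3)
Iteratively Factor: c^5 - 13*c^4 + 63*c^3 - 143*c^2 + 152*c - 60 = (c - 5)*(c^4 - 8*c^3 + 23*c^2 - 28*c + 12) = (c - 5)*(c - 2)*(c^3 - 6*c^2 + 11*c - 6) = (c - 5)*(c - 2)*(c - 1)*(c^2 - 5*c + 6) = (c - 5)*(c - 2)^2*(c - 1)*(c - 3)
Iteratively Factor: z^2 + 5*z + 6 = (z + 2)*(z + 3)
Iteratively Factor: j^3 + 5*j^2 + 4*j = (j + 4)*(j^2 + j) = j*(j + 4)*(j + 1)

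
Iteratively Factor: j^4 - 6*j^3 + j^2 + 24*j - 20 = (j - 2)*(j^3 - 4*j^2 - 7*j + 10) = (j - 2)*(j + 2)*(j^2 - 6*j + 5) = (j - 2)*(j - 1)*(j + 2)*(j - 5)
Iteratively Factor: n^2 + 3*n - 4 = (n + 4)*(n - 1)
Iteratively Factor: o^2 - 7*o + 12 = (o - 3)*(o - 4)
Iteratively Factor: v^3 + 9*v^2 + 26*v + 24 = (v + 4)*(v^2 + 5*v + 6) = (v + 2)*(v + 4)*(v + 3)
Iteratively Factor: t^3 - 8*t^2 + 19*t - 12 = (t - 3)*(t^2 - 5*t + 4) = (t - 3)*(t - 1)*(t - 4)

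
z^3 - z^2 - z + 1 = (z - 1)^2*(z + 1)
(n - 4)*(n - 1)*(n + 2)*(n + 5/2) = n^4 - n^3/2 - 27*n^2/2 - 7*n + 20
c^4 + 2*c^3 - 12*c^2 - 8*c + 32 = (c - 2)^2*(c + 2)*(c + 4)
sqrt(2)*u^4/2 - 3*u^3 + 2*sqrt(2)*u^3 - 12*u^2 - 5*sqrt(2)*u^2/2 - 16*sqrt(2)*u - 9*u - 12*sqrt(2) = (u/2 + sqrt(2)/2)*(u + 3)*(u - 4*sqrt(2))*(sqrt(2)*u + sqrt(2))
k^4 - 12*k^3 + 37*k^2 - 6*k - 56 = (k - 7)*(k - 4)*(k - 2)*(k + 1)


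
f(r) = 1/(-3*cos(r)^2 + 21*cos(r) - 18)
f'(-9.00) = -0.00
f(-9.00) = -0.03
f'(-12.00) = 1.47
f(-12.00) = -0.41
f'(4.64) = -0.06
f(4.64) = -0.05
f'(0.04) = 4166.67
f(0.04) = -83.33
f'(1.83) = 0.04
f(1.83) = -0.04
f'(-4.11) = 0.02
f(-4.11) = -0.03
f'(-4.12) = 0.02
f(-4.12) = -0.03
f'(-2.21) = -0.02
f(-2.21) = -0.03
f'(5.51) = -0.57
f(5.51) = -0.22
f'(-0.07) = -777.45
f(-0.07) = -27.21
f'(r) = (-6*sin(r)*cos(r) + 21*sin(r))/(-3*cos(r)^2 + 21*cos(r) - 18)^2 = (7 - 2*cos(r))*sin(r)/(3*(cos(r)^2 - 7*cos(r) + 6)^2)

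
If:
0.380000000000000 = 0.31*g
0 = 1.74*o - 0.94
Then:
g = 1.23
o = 0.54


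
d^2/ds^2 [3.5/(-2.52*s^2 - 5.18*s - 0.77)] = (44.4528*s^2 + 91.3752*s - 3.5*(5.04*s + 5.18)*(10.08*s + 10.36) + 13.5828)/(2.52*s^2 + 5.18*s + 0.77)^3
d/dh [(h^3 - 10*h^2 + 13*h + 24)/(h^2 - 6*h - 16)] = (h^2 + 4*h - 1)/(h^2 + 4*h + 4)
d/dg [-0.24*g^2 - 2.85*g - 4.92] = -0.48*g - 2.85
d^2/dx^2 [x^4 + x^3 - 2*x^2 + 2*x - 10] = 12*x^2 + 6*x - 4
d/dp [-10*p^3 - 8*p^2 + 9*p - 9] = -30*p^2 - 16*p + 9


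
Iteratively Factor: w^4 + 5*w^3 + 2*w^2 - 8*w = (w)*(w^3 + 5*w^2 + 2*w - 8) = w*(w + 4)*(w^2 + w - 2) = w*(w - 1)*(w + 4)*(w + 2)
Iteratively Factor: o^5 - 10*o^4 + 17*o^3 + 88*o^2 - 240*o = (o)*(o^4 - 10*o^3 + 17*o^2 + 88*o - 240) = o*(o - 5)*(o^3 - 5*o^2 - 8*o + 48) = o*(o - 5)*(o + 3)*(o^2 - 8*o + 16) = o*(o - 5)*(o - 4)*(o + 3)*(o - 4)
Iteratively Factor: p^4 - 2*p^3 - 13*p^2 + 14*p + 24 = (p + 3)*(p^3 - 5*p^2 + 2*p + 8) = (p - 2)*(p + 3)*(p^2 - 3*p - 4) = (p - 4)*(p - 2)*(p + 3)*(p + 1)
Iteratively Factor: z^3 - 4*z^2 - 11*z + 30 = (z - 2)*(z^2 - 2*z - 15) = (z - 5)*(z - 2)*(z + 3)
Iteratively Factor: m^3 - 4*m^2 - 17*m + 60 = (m + 4)*(m^2 - 8*m + 15) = (m - 5)*(m + 4)*(m - 3)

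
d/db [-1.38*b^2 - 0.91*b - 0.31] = -2.76*b - 0.91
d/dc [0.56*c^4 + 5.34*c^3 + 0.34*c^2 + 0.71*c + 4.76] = 2.24*c^3 + 16.02*c^2 + 0.68*c + 0.71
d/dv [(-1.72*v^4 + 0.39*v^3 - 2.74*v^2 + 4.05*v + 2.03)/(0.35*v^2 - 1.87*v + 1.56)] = (-1.204*v^5 + 9.7857*v^4 - 12.1914*v^3 + 5.5315*v^2 - 9.9698*v + 10.1141)/(0.1225*v^4 - 1.309*v^3 + 4.5889*v^2 - 5.8344*v + 2.4336)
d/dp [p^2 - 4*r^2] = 2*p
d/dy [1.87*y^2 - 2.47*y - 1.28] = 3.74*y - 2.47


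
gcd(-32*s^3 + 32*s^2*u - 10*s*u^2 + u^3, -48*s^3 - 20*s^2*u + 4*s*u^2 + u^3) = 4*s - u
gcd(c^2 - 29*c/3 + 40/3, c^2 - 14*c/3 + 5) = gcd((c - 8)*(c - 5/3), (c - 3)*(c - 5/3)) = c - 5/3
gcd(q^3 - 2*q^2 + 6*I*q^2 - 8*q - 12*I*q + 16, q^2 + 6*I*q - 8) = q^2 + 6*I*q - 8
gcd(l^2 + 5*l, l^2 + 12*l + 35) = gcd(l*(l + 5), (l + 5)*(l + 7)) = l + 5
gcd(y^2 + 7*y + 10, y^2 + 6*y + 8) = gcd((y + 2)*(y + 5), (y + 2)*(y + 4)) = y + 2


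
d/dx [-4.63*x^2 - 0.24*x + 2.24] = -9.26*x - 0.24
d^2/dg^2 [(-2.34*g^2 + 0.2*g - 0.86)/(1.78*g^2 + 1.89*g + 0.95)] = (17.011816*g^3 + 7.392696*g^2 - 19.388472*g - 8.177392)/(5.639752*g^6 + 17.964828*g^5 + 28.104954*g^4 + 25.927209*g^3 + 14.999835*g^2 + 5.117175*g + 0.857375)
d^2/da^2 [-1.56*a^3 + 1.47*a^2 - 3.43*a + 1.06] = 2.94 - 9.36*a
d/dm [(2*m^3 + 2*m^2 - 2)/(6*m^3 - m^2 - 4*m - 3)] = 2*(-7*m^4 - 8*m^3 + 5*m^2 - 8*m - 4)/(36*m^6 - 12*m^5 - 47*m^4 - 28*m^3 + 22*m^2 + 24*m + 9)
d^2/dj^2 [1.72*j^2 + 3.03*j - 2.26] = 3.44000000000000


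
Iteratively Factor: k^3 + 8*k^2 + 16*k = (k)*(k^2 + 8*k + 16) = k*(k + 4)*(k + 4)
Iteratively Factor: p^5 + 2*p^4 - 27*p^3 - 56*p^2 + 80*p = (p + 4)*(p^4 - 2*p^3 - 19*p^2 + 20*p) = (p - 5)*(p + 4)*(p^3 + 3*p^2 - 4*p) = (p - 5)*(p - 1)*(p + 4)*(p^2 + 4*p) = (p - 5)*(p - 1)*(p + 4)^2*(p)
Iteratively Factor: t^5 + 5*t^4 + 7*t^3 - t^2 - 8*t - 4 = (t + 2)*(t^4 + 3*t^3 + t^2 - 3*t - 2) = (t + 1)*(t + 2)*(t^3 + 2*t^2 - t - 2) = (t + 1)*(t + 2)^2*(t^2 - 1) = (t + 1)^2*(t + 2)^2*(t - 1)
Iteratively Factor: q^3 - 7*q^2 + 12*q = (q)*(q^2 - 7*q + 12) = q*(q - 3)*(q - 4)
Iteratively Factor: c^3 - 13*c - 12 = (c + 1)*(c^2 - c - 12) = (c + 1)*(c + 3)*(c - 4)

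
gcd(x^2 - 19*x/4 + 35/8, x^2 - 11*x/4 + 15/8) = x - 5/4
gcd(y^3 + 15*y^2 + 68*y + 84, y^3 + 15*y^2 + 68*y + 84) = y^3 + 15*y^2 + 68*y + 84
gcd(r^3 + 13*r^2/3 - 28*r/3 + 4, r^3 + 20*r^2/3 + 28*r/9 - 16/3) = r^2 + 16*r/3 - 4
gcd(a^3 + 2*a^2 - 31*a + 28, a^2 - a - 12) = a - 4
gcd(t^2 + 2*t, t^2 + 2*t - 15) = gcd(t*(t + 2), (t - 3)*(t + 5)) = 1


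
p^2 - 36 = (p - 6)*(p + 6)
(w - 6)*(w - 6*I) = w^2 - 6*w - 6*I*w + 36*I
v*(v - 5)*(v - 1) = v^3 - 6*v^2 + 5*v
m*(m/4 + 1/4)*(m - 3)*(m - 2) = m^4/4 - m^3 + m^2/4 + 3*m/2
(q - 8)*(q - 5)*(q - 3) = q^3 - 16*q^2 + 79*q - 120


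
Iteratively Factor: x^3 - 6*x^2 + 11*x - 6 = (x - 1)*(x^2 - 5*x + 6) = (x - 2)*(x - 1)*(x - 3)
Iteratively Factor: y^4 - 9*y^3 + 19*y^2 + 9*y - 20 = (y - 1)*(y^3 - 8*y^2 + 11*y + 20) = (y - 1)*(y + 1)*(y^2 - 9*y + 20) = (y - 5)*(y - 1)*(y + 1)*(y - 4)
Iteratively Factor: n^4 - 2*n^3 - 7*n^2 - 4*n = (n + 1)*(n^3 - 3*n^2 - 4*n) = (n - 4)*(n + 1)*(n^2 + n) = (n - 4)*(n + 1)^2*(n)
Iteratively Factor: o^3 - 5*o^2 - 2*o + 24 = (o - 4)*(o^2 - o - 6) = (o - 4)*(o - 3)*(o + 2)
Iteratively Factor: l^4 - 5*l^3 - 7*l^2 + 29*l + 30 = (l + 1)*(l^3 - 6*l^2 - l + 30) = (l + 1)*(l + 2)*(l^2 - 8*l + 15) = (l - 3)*(l + 1)*(l + 2)*(l - 5)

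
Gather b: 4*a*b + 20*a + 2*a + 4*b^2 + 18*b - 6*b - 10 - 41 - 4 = 22*a + 4*b^2 + b*(4*a + 12) - 55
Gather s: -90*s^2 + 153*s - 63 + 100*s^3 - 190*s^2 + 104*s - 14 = 100*s^3 - 280*s^2 + 257*s - 77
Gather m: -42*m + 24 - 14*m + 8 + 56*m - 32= 0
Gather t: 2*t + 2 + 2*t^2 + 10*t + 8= 2*t^2 + 12*t + 10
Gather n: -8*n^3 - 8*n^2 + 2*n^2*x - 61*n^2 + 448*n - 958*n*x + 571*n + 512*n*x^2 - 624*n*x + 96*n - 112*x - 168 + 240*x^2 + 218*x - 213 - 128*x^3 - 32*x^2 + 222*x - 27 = -8*n^3 + n^2*(2*x - 69) + n*(512*x^2 - 1582*x + 1115) - 128*x^3 + 208*x^2 + 328*x - 408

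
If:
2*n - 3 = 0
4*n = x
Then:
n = 3/2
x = 6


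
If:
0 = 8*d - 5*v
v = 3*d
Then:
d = 0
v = 0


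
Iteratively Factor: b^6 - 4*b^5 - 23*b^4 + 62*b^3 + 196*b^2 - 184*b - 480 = (b - 5)*(b^5 + b^4 - 18*b^3 - 28*b^2 + 56*b + 96) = (b - 5)*(b - 4)*(b^4 + 5*b^3 + 2*b^2 - 20*b - 24) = (b - 5)*(b - 4)*(b + 2)*(b^3 + 3*b^2 - 4*b - 12) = (b - 5)*(b - 4)*(b + 2)*(b + 3)*(b^2 - 4) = (b - 5)*(b - 4)*(b - 2)*(b + 2)*(b + 3)*(b + 2)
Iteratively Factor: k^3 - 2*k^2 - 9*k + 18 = (k - 3)*(k^2 + k - 6) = (k - 3)*(k - 2)*(k + 3)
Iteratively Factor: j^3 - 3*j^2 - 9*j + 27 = (j - 3)*(j^2 - 9) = (j - 3)^2*(j + 3)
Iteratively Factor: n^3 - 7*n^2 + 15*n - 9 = (n - 3)*(n^2 - 4*n + 3) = (n - 3)*(n - 1)*(n - 3)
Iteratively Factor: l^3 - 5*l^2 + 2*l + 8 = (l - 4)*(l^2 - l - 2) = (l - 4)*(l + 1)*(l - 2)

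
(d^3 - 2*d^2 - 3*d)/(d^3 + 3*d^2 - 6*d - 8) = d*(d - 3)/(d^2 + 2*d - 8)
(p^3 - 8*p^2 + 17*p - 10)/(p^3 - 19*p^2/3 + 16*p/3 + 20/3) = 3*(p - 1)/(3*p + 2)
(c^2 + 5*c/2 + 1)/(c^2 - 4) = (c + 1/2)/(c - 2)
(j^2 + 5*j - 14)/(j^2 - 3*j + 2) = (j + 7)/(j - 1)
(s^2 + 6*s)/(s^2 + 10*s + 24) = s/(s + 4)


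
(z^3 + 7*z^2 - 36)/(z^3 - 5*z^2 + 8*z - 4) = (z^2 + 9*z + 18)/(z^2 - 3*z + 2)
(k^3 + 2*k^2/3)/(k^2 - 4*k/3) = k*(3*k + 2)/(3*k - 4)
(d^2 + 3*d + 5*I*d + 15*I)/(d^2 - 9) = (d + 5*I)/(d - 3)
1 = 1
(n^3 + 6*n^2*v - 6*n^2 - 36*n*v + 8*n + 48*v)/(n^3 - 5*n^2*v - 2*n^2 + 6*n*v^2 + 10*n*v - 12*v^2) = (n^2 + 6*n*v - 4*n - 24*v)/(n^2 - 5*n*v + 6*v^2)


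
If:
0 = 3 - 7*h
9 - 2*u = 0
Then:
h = 3/7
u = 9/2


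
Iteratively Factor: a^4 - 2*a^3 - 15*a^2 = (a - 5)*(a^3 + 3*a^2) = a*(a - 5)*(a^2 + 3*a) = a*(a - 5)*(a + 3)*(a)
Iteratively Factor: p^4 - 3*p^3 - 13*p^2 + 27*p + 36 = (p + 3)*(p^3 - 6*p^2 + 5*p + 12) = (p + 1)*(p + 3)*(p^2 - 7*p + 12) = (p - 4)*(p + 1)*(p + 3)*(p - 3)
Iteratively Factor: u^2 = (u)*(u)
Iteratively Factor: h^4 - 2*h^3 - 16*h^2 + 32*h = (h)*(h^3 - 2*h^2 - 16*h + 32) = h*(h - 4)*(h^2 + 2*h - 8) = h*(h - 4)*(h - 2)*(h + 4)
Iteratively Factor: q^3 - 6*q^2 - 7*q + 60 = (q + 3)*(q^2 - 9*q + 20) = (q - 5)*(q + 3)*(q - 4)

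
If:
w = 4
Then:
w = 4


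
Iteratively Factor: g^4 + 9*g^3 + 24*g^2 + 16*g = (g)*(g^3 + 9*g^2 + 24*g + 16) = g*(g + 1)*(g^2 + 8*g + 16) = g*(g + 1)*(g + 4)*(g + 4)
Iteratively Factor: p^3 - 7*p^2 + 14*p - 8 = (p - 1)*(p^2 - 6*p + 8) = (p - 4)*(p - 1)*(p - 2)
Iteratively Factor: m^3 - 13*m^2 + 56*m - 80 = (m - 4)*(m^2 - 9*m + 20) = (m - 4)^2*(m - 5)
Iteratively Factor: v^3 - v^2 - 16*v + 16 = (v + 4)*(v^2 - 5*v + 4) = (v - 4)*(v + 4)*(v - 1)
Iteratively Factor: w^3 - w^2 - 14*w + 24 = (w - 3)*(w^2 + 2*w - 8) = (w - 3)*(w + 4)*(w - 2)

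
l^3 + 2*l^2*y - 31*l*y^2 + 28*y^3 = (l - 4*y)*(l - y)*(l + 7*y)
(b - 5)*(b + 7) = b^2 + 2*b - 35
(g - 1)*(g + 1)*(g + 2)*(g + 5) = g^4 + 7*g^3 + 9*g^2 - 7*g - 10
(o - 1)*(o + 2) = o^2 + o - 2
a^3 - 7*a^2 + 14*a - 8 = (a - 4)*(a - 2)*(a - 1)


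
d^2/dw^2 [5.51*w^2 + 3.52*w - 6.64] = 11.0200000000000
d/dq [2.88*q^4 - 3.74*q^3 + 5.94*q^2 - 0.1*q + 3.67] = 11.52*q^3 - 11.22*q^2 + 11.88*q - 0.1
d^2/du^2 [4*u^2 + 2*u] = 8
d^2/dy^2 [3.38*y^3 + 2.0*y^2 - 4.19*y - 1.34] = 20.28*y + 4.0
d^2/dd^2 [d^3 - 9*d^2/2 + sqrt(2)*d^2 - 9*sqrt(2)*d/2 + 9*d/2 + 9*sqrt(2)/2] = 6*d - 9 + 2*sqrt(2)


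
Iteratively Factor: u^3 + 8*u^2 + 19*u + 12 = (u + 3)*(u^2 + 5*u + 4) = (u + 1)*(u + 3)*(u + 4)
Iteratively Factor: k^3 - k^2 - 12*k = (k + 3)*(k^2 - 4*k) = (k - 4)*(k + 3)*(k)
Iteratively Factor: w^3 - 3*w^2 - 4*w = (w - 4)*(w^2 + w) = (w - 4)*(w + 1)*(w)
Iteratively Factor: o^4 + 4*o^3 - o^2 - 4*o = (o + 1)*(o^3 + 3*o^2 - 4*o) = (o + 1)*(o + 4)*(o^2 - o) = (o - 1)*(o + 1)*(o + 4)*(o)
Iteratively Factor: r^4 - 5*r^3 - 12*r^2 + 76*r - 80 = (r + 4)*(r^3 - 9*r^2 + 24*r - 20) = (r - 5)*(r + 4)*(r^2 - 4*r + 4) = (r - 5)*(r - 2)*(r + 4)*(r - 2)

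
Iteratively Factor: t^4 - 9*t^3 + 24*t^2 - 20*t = (t - 2)*(t^3 - 7*t^2 + 10*t) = (t - 5)*(t - 2)*(t^2 - 2*t) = t*(t - 5)*(t - 2)*(t - 2)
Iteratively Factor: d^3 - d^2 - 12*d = (d + 3)*(d^2 - 4*d) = (d - 4)*(d + 3)*(d)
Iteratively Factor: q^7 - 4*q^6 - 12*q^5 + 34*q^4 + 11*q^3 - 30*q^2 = (q - 1)*(q^6 - 3*q^5 - 15*q^4 + 19*q^3 + 30*q^2) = q*(q - 1)*(q^5 - 3*q^4 - 15*q^3 + 19*q^2 + 30*q) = q*(q - 1)*(q + 1)*(q^4 - 4*q^3 - 11*q^2 + 30*q) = q^2*(q - 1)*(q + 1)*(q^3 - 4*q^2 - 11*q + 30) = q^2*(q - 5)*(q - 1)*(q + 1)*(q^2 + q - 6) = q^2*(q - 5)*(q - 2)*(q - 1)*(q + 1)*(q + 3)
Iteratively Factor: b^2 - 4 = (b - 2)*(b + 2)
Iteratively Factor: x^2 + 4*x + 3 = (x + 3)*(x + 1)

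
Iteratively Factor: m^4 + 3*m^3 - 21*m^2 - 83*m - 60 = (m + 1)*(m^3 + 2*m^2 - 23*m - 60) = (m + 1)*(m + 4)*(m^2 - 2*m - 15) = (m - 5)*(m + 1)*(m + 4)*(m + 3)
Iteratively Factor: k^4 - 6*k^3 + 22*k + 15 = (k - 3)*(k^3 - 3*k^2 - 9*k - 5) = (k - 3)*(k + 1)*(k^2 - 4*k - 5) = (k - 3)*(k + 1)^2*(k - 5)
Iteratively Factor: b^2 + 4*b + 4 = (b + 2)*(b + 2)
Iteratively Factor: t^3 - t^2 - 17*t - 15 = (t + 3)*(t^2 - 4*t - 5) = (t - 5)*(t + 3)*(t + 1)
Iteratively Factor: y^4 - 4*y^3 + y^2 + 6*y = (y - 3)*(y^3 - y^2 - 2*y) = (y - 3)*(y - 2)*(y^2 + y) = (y - 3)*(y - 2)*(y + 1)*(y)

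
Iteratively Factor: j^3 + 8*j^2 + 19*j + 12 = (j + 3)*(j^2 + 5*j + 4) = (j + 3)*(j + 4)*(j + 1)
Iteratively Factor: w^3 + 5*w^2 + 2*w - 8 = (w + 4)*(w^2 + w - 2) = (w - 1)*(w + 4)*(w + 2)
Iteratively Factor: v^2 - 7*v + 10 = (v - 2)*(v - 5)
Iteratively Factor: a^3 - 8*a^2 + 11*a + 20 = (a - 4)*(a^2 - 4*a - 5) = (a - 4)*(a + 1)*(a - 5)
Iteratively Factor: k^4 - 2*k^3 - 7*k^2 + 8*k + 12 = (k - 2)*(k^3 - 7*k - 6) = (k - 2)*(k + 1)*(k^2 - k - 6) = (k - 2)*(k + 1)*(k + 2)*(k - 3)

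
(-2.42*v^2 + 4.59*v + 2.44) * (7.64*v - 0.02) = -18.4888*v^3 + 35.116*v^2 + 18.5498*v - 0.0488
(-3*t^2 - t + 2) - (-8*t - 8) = -3*t^2 + 7*t + 10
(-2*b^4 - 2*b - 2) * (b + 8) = -2*b^5 - 16*b^4 - 2*b^2 - 18*b - 16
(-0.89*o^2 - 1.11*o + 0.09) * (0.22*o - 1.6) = -0.1958*o^3 + 1.1798*o^2 + 1.7958*o - 0.144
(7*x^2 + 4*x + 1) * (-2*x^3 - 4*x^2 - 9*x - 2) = -14*x^5 - 36*x^4 - 81*x^3 - 54*x^2 - 17*x - 2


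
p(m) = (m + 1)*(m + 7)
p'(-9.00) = -10.00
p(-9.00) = 16.00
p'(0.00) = 8.00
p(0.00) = 7.00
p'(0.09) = 8.18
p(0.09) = 7.73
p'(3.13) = 14.26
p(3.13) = 41.84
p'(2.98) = 13.96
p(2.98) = 39.72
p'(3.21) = 14.42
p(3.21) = 42.98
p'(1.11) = 10.22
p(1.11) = 17.11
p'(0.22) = 8.44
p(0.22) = 8.81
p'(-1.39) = 5.22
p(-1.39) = -2.19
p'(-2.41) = 3.18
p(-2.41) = -6.47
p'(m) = 2*m + 8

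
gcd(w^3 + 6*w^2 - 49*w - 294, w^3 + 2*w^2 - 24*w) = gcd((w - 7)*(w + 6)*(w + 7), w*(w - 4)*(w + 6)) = w + 6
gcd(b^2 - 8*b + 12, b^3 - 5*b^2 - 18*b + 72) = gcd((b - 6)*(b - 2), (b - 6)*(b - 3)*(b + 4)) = b - 6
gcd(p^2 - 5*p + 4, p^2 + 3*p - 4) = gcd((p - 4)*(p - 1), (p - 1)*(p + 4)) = p - 1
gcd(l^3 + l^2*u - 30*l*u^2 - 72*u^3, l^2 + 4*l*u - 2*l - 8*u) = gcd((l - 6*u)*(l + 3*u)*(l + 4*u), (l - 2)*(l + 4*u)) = l + 4*u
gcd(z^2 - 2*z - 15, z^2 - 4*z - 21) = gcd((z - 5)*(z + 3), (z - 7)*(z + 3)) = z + 3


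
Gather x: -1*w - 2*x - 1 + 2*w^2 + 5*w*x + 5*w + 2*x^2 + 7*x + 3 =2*w^2 + 4*w + 2*x^2 + x*(5*w + 5) + 2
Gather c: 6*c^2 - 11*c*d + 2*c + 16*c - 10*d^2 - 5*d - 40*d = 6*c^2 + c*(18 - 11*d) - 10*d^2 - 45*d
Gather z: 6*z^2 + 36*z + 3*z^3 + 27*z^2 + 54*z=3*z^3 + 33*z^2 + 90*z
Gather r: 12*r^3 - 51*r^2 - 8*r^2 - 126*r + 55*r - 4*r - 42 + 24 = 12*r^3 - 59*r^2 - 75*r - 18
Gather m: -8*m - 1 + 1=-8*m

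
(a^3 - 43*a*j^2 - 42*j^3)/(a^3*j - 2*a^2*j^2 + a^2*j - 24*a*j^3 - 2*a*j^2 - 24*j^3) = (-a^3 + 43*a*j^2 + 42*j^3)/(j*(-a^3 + 2*a^2*j - a^2 + 24*a*j^2 + 2*a*j + 24*j^2))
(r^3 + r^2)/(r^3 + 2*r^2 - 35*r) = r*(r + 1)/(r^2 + 2*r - 35)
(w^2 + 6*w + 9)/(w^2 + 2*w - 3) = (w + 3)/(w - 1)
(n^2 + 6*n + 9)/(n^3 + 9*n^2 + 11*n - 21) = (n + 3)/(n^2 + 6*n - 7)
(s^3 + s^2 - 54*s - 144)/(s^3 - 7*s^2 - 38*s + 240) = (s + 3)/(s - 5)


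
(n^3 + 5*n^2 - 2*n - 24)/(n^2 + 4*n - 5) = (n^3 + 5*n^2 - 2*n - 24)/(n^2 + 4*n - 5)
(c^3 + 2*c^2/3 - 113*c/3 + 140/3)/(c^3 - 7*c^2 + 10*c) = (3*c^2 + 17*c - 28)/(3*c*(c - 2))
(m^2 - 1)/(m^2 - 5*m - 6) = (m - 1)/(m - 6)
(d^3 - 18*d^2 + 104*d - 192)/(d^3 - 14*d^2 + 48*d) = (d - 4)/d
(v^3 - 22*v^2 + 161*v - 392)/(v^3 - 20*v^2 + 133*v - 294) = (v - 8)/(v - 6)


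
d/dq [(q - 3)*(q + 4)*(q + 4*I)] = 3*q^2 + q*(2 + 8*I) - 12 + 4*I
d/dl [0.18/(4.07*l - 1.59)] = -0.7326/(4.07*l - 1.59)^2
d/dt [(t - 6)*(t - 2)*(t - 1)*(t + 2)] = 4*t^3 - 21*t^2 + 4*t + 28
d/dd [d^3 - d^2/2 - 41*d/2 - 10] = 3*d^2 - d - 41/2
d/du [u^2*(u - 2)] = u*(3*u - 4)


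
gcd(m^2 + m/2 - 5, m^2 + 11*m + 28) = 1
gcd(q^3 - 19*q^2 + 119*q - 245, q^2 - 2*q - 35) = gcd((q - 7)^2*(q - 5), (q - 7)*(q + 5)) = q - 7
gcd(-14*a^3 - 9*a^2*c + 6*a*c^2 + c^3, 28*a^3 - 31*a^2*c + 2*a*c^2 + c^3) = 7*a + c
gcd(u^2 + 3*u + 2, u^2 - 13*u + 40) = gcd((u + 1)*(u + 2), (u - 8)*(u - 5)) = 1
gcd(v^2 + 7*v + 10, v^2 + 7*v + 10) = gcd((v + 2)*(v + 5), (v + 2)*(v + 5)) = v^2 + 7*v + 10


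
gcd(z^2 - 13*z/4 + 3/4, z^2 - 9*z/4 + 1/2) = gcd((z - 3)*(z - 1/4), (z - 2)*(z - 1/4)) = z - 1/4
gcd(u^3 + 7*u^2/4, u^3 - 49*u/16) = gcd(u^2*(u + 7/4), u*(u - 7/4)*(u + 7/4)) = u^2 + 7*u/4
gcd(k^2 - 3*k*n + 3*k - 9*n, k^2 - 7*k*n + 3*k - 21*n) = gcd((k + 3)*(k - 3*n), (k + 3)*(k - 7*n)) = k + 3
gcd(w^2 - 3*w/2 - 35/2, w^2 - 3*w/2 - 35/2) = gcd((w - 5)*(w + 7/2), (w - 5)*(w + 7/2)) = w^2 - 3*w/2 - 35/2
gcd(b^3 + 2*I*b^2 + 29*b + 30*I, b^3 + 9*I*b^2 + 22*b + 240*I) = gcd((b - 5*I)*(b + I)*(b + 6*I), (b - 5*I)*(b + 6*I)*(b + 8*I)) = b^2 + I*b + 30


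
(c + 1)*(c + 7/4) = c^2 + 11*c/4 + 7/4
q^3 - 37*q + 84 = (q - 4)*(q - 3)*(q + 7)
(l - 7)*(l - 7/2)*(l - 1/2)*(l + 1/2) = l^4 - 21*l^3/2 + 97*l^2/4 + 21*l/8 - 49/8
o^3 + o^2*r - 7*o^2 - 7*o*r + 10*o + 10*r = (o - 5)*(o - 2)*(o + r)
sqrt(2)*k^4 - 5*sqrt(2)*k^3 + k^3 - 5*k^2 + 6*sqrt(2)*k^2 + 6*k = k*(k - 3)*(k - 2)*(sqrt(2)*k + 1)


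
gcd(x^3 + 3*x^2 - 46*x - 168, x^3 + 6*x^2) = x + 6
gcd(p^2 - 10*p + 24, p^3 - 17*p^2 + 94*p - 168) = p^2 - 10*p + 24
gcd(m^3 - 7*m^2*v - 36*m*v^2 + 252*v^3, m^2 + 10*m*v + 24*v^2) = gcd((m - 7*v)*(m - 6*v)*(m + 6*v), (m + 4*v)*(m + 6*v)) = m + 6*v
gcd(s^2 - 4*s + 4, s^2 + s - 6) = s - 2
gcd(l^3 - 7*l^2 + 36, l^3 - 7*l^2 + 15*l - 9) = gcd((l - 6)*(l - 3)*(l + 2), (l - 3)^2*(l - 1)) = l - 3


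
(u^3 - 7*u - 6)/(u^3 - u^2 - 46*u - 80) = (u^2 - 2*u - 3)/(u^2 - 3*u - 40)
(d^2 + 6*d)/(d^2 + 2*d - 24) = d/(d - 4)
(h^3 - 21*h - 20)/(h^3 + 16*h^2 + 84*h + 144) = (h^2 - 4*h - 5)/(h^2 + 12*h + 36)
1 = 1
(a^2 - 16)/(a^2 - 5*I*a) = (a^2 - 16)/(a*(a - 5*I))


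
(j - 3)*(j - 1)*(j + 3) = j^3 - j^2 - 9*j + 9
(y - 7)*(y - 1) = y^2 - 8*y + 7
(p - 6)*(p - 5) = p^2 - 11*p + 30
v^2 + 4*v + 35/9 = (v + 5/3)*(v + 7/3)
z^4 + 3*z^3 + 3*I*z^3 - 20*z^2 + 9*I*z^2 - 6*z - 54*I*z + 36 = (z - 3)*(z + 6)*(z + I)*(z + 2*I)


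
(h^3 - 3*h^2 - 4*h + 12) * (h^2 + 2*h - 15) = h^5 - h^4 - 25*h^3 + 49*h^2 + 84*h - 180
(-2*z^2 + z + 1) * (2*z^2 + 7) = -4*z^4 + 2*z^3 - 12*z^2 + 7*z + 7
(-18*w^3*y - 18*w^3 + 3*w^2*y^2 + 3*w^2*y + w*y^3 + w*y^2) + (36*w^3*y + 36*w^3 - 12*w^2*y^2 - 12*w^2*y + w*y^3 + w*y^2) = 18*w^3*y + 18*w^3 - 9*w^2*y^2 - 9*w^2*y + 2*w*y^3 + 2*w*y^2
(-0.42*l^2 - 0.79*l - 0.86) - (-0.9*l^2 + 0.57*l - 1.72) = 0.48*l^2 - 1.36*l + 0.86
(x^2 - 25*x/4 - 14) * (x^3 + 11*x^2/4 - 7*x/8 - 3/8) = x^5 - 7*x^4/2 - 513*x^3/16 - 1069*x^2/32 + 467*x/32 + 21/4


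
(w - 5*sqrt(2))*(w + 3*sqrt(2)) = w^2 - 2*sqrt(2)*w - 30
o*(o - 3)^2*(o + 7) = o^4 + o^3 - 33*o^2 + 63*o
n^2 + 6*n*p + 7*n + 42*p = (n + 7)*(n + 6*p)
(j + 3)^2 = j^2 + 6*j + 9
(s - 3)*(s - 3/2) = s^2 - 9*s/2 + 9/2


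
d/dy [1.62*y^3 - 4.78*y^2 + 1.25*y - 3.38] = 4.86*y^2 - 9.56*y + 1.25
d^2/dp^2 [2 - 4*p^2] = -8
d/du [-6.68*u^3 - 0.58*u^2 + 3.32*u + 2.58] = -20.04*u^2 - 1.16*u + 3.32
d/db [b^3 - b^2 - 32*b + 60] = 3*b^2 - 2*b - 32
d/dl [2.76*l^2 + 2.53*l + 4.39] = 5.52*l + 2.53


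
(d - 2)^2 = d^2 - 4*d + 4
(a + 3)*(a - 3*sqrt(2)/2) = a^2 - 3*sqrt(2)*a/2 + 3*a - 9*sqrt(2)/2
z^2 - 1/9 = (z - 1/3)*(z + 1/3)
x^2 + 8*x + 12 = (x + 2)*(x + 6)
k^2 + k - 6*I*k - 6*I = (k + 1)*(k - 6*I)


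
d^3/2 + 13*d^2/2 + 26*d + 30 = (d/2 + 1)*(d + 5)*(d + 6)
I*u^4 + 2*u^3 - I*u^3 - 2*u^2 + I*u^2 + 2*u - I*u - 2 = (u - 2*I)*(u - I)*(u + I)*(I*u - I)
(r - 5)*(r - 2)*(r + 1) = r^3 - 6*r^2 + 3*r + 10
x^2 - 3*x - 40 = (x - 8)*(x + 5)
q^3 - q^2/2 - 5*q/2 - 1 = (q - 2)*(q + 1/2)*(q + 1)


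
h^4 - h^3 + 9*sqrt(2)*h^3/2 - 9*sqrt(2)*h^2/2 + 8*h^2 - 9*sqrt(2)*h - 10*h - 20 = (h - 2)*(h + 1)*(h + 2*sqrt(2))*(h + 5*sqrt(2)/2)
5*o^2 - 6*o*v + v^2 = (-5*o + v)*(-o + v)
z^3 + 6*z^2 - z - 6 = (z - 1)*(z + 1)*(z + 6)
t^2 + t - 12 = (t - 3)*(t + 4)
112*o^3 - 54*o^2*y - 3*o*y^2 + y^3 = (-8*o + y)*(-2*o + y)*(7*o + y)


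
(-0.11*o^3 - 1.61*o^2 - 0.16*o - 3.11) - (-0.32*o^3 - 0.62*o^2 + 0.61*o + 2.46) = 0.21*o^3 - 0.99*o^2 - 0.77*o - 5.57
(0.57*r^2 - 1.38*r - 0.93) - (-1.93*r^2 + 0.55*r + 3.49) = 2.5*r^2 - 1.93*r - 4.42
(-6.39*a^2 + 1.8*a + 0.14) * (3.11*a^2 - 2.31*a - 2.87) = -19.8729*a^4 + 20.3589*a^3 + 14.6167*a^2 - 5.4894*a - 0.4018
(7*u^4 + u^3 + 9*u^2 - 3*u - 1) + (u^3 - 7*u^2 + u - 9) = 7*u^4 + 2*u^3 + 2*u^2 - 2*u - 10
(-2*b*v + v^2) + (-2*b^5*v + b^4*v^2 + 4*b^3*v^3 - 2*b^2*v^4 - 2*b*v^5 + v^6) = -2*b^5*v + b^4*v^2 + 4*b^3*v^3 - 2*b^2*v^4 - 2*b*v^5 - 2*b*v + v^6 + v^2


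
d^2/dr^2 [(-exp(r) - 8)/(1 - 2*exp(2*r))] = (4*exp(4*r) + 128*exp(3*r) + 12*exp(2*r) + 64*exp(r) + 1)*exp(r)/(8*exp(6*r) - 12*exp(4*r) + 6*exp(2*r) - 1)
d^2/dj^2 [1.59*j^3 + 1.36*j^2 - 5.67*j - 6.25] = 9.54*j + 2.72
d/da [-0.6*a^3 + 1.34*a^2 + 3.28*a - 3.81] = -1.8*a^2 + 2.68*a + 3.28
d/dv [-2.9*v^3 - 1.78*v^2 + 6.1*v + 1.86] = -8.7*v^2 - 3.56*v + 6.1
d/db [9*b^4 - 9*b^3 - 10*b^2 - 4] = b*(36*b^2 - 27*b - 20)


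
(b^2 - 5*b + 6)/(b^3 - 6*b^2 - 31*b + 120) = (b - 2)/(b^2 - 3*b - 40)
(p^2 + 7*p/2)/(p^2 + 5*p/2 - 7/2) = p/(p - 1)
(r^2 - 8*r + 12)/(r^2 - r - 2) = (r - 6)/(r + 1)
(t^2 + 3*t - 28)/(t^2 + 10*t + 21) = (t - 4)/(t + 3)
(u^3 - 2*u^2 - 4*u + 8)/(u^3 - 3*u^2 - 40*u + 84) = (u^2 - 4)/(u^2 - u - 42)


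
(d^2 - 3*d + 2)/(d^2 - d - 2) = (d - 1)/(d + 1)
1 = 1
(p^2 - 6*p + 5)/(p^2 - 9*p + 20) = (p - 1)/(p - 4)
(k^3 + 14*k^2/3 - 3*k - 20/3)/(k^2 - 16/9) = 3*(k^2 + 6*k + 5)/(3*k + 4)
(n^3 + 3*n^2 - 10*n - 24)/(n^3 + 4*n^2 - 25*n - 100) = (n^2 - n - 6)/(n^2 - 25)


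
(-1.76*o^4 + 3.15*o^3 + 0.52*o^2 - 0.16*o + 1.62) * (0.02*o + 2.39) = -0.0352*o^5 - 4.1434*o^4 + 7.5389*o^3 + 1.2396*o^2 - 0.35*o + 3.8718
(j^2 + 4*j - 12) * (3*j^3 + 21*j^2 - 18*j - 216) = 3*j^5 + 33*j^4 + 30*j^3 - 540*j^2 - 648*j + 2592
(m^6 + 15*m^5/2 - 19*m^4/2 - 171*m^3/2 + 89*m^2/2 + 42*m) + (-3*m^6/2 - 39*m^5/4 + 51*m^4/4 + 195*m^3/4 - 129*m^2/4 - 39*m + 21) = -m^6/2 - 9*m^5/4 + 13*m^4/4 - 147*m^3/4 + 49*m^2/4 + 3*m + 21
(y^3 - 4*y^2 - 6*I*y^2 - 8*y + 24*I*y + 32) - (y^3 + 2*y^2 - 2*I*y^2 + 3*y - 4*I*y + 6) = -6*y^2 - 4*I*y^2 - 11*y + 28*I*y + 26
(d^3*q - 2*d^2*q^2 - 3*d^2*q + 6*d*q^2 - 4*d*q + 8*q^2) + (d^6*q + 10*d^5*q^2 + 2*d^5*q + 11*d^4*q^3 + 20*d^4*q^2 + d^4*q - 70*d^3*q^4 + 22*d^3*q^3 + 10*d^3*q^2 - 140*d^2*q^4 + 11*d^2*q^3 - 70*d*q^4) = d^6*q + 10*d^5*q^2 + 2*d^5*q + 11*d^4*q^3 + 20*d^4*q^2 + d^4*q - 70*d^3*q^4 + 22*d^3*q^3 + 10*d^3*q^2 + d^3*q - 140*d^2*q^4 + 11*d^2*q^3 - 2*d^2*q^2 - 3*d^2*q - 70*d*q^4 + 6*d*q^2 - 4*d*q + 8*q^2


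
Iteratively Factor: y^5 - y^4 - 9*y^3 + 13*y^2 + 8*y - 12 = (y - 1)*(y^4 - 9*y^2 + 4*y + 12) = (y - 1)*(y + 3)*(y^3 - 3*y^2 + 4) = (y - 2)*(y - 1)*(y + 3)*(y^2 - y - 2) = (y - 2)*(y - 1)*(y + 1)*(y + 3)*(y - 2)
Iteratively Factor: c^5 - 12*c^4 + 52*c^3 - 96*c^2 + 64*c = (c - 4)*(c^4 - 8*c^3 + 20*c^2 - 16*c) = (c - 4)^2*(c^3 - 4*c^2 + 4*c) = (c - 4)^2*(c - 2)*(c^2 - 2*c) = (c - 4)^2*(c - 2)^2*(c)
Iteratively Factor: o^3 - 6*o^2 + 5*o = (o - 1)*(o^2 - 5*o) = o*(o - 1)*(o - 5)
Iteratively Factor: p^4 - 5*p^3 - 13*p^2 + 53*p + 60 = (p + 3)*(p^3 - 8*p^2 + 11*p + 20) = (p - 5)*(p + 3)*(p^2 - 3*p - 4) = (p - 5)*(p - 4)*(p + 3)*(p + 1)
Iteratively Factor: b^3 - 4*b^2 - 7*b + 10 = (b + 2)*(b^2 - 6*b + 5) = (b - 5)*(b + 2)*(b - 1)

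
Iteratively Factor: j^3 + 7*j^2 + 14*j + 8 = (j + 1)*(j^2 + 6*j + 8) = (j + 1)*(j + 4)*(j + 2)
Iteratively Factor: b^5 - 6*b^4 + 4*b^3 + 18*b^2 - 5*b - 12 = (b - 1)*(b^4 - 5*b^3 - b^2 + 17*b + 12) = (b - 1)*(b + 1)*(b^3 - 6*b^2 + 5*b + 12) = (b - 4)*(b - 1)*(b + 1)*(b^2 - 2*b - 3) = (b - 4)*(b - 1)*(b + 1)^2*(b - 3)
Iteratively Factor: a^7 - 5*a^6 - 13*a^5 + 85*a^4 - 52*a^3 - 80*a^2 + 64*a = (a + 4)*(a^6 - 9*a^5 + 23*a^4 - 7*a^3 - 24*a^2 + 16*a) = (a - 1)*(a + 4)*(a^5 - 8*a^4 + 15*a^3 + 8*a^2 - 16*a) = (a - 4)*(a - 1)*(a + 4)*(a^4 - 4*a^3 - a^2 + 4*a) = (a - 4)*(a - 1)^2*(a + 4)*(a^3 - 3*a^2 - 4*a) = (a - 4)^2*(a - 1)^2*(a + 4)*(a^2 + a) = a*(a - 4)^2*(a - 1)^2*(a + 4)*(a + 1)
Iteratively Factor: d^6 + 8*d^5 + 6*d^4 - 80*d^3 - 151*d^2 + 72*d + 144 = (d + 3)*(d^5 + 5*d^4 - 9*d^3 - 53*d^2 + 8*d + 48) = (d - 1)*(d + 3)*(d^4 + 6*d^3 - 3*d^2 - 56*d - 48) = (d - 1)*(d + 3)*(d + 4)*(d^3 + 2*d^2 - 11*d - 12) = (d - 1)*(d + 3)*(d + 4)^2*(d^2 - 2*d - 3) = (d - 3)*(d - 1)*(d + 3)*(d + 4)^2*(d + 1)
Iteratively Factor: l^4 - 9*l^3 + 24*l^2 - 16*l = (l)*(l^3 - 9*l^2 + 24*l - 16) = l*(l - 4)*(l^2 - 5*l + 4) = l*(l - 4)*(l - 1)*(l - 4)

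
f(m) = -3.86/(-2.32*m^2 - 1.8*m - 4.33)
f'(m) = -3.86*(4.64*m + 1.8)/(-2.32*m^2 - 1.8*m - 4.33)^2 = (-17.9104*m - 6.948)/(2.32*m^2 + 1.8*m + 4.33)^2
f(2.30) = 0.19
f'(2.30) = -0.11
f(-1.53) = 0.55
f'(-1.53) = 0.42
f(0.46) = 0.68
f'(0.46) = -0.48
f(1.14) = 0.41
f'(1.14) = -0.31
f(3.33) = 0.11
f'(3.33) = -0.05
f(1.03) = 0.45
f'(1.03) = -0.34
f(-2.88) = 0.21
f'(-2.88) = 0.13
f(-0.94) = 0.82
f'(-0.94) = 0.45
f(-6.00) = 0.05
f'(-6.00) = 0.02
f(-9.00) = 0.02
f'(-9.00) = 0.00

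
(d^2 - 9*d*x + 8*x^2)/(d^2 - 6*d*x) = (d^2 - 9*d*x + 8*x^2)/(d*(d - 6*x))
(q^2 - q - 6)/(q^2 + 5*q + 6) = (q - 3)/(q + 3)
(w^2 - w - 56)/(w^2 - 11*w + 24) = (w + 7)/(w - 3)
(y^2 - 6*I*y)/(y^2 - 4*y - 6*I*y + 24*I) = y/(y - 4)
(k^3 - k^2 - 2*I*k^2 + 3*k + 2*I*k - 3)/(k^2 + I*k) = k - 1 - 3*I + 3*I/k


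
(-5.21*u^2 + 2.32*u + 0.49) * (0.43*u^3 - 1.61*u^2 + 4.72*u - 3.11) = -2.2403*u^5 + 9.3857*u^4 - 28.1157*u^3 + 26.3646*u^2 - 4.9024*u - 1.5239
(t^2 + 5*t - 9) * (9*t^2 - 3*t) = 9*t^4 + 42*t^3 - 96*t^2 + 27*t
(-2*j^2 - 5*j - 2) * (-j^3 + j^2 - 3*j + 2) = 2*j^5 + 3*j^4 + 3*j^3 + 9*j^2 - 4*j - 4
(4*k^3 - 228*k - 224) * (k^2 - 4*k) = 4*k^5 - 16*k^4 - 228*k^3 + 688*k^2 + 896*k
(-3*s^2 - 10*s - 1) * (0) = 0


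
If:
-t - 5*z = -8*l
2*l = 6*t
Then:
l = 15*z/23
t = 5*z/23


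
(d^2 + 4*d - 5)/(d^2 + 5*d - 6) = (d + 5)/(d + 6)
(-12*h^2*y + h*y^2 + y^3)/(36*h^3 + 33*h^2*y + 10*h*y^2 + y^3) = y*(-3*h + y)/(9*h^2 + 6*h*y + y^2)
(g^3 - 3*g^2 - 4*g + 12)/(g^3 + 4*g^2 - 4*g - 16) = (g - 3)/(g + 4)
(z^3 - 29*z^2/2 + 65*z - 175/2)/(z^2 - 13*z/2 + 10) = (z^2 - 12*z + 35)/(z - 4)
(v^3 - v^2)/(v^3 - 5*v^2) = (v - 1)/(v - 5)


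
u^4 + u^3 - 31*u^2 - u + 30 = (u - 5)*(u - 1)*(u + 1)*(u + 6)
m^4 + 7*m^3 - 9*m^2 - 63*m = m*(m - 3)*(m + 3)*(m + 7)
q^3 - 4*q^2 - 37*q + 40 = (q - 8)*(q - 1)*(q + 5)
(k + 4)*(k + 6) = k^2 + 10*k + 24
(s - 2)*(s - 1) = s^2 - 3*s + 2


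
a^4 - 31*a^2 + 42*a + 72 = (a - 4)*(a - 3)*(a + 1)*(a + 6)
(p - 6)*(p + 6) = p^2 - 36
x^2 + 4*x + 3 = (x + 1)*(x + 3)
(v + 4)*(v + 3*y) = v^2 + 3*v*y + 4*v + 12*y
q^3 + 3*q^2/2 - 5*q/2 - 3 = (q - 3/2)*(q + 1)*(q + 2)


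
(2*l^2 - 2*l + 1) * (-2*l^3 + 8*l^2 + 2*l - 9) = -4*l^5 + 20*l^4 - 14*l^3 - 14*l^2 + 20*l - 9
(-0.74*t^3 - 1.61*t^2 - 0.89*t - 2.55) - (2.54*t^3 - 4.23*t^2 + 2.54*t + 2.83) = -3.28*t^3 + 2.62*t^2 - 3.43*t - 5.38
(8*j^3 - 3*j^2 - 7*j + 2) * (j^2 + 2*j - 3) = 8*j^5 + 13*j^4 - 37*j^3 - 3*j^2 + 25*j - 6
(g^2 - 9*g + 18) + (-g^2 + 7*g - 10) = 8 - 2*g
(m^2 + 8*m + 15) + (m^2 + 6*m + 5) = 2*m^2 + 14*m + 20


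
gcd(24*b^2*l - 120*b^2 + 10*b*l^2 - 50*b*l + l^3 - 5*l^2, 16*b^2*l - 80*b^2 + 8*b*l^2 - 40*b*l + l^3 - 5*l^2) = 4*b*l - 20*b + l^2 - 5*l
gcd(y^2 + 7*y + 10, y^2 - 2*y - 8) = y + 2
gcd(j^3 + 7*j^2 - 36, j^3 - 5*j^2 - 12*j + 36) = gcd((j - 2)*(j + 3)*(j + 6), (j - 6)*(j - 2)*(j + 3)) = j^2 + j - 6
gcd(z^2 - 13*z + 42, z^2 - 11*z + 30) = z - 6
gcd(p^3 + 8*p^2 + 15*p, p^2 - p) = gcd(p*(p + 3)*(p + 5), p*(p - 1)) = p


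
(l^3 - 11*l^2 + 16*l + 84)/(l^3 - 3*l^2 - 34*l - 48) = (l^2 - 13*l + 42)/(l^2 - 5*l - 24)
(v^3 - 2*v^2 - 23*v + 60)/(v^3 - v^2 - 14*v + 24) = (v^2 + v - 20)/(v^2 + 2*v - 8)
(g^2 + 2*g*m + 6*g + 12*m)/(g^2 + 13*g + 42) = (g + 2*m)/(g + 7)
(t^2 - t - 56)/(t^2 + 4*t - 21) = (t - 8)/(t - 3)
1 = 1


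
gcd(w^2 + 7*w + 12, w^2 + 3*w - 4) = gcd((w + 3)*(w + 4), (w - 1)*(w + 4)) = w + 4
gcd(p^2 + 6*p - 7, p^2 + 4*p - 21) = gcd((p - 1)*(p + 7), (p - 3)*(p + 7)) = p + 7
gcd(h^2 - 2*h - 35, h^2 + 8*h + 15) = h + 5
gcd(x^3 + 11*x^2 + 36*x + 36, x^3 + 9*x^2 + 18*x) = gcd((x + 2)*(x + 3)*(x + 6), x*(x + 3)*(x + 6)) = x^2 + 9*x + 18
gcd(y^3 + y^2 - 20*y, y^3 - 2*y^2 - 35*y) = y^2 + 5*y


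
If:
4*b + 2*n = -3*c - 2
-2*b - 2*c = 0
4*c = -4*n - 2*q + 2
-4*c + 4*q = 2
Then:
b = -5/8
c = 5/8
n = -11/16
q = 9/8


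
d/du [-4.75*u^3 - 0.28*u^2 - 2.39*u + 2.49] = -14.25*u^2 - 0.56*u - 2.39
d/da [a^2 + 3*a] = 2*a + 3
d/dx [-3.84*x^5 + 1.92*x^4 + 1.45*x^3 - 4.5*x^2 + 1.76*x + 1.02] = -19.2*x^4 + 7.68*x^3 + 4.35*x^2 - 9.0*x + 1.76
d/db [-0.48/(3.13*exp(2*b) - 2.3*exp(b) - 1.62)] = (3.0048*exp(b) - 1.104)*exp(b)/(-3.13*exp(2*b) + 2.3*exp(b) + 1.62)^2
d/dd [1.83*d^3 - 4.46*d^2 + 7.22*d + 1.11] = 5.49*d^2 - 8.92*d + 7.22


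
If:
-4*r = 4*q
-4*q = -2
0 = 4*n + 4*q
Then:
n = -1/2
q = 1/2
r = -1/2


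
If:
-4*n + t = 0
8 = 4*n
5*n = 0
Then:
No Solution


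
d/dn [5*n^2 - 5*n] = 10*n - 5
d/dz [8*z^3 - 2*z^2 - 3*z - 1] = 24*z^2 - 4*z - 3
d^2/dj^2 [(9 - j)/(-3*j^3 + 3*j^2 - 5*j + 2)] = 2*((j - 9)*(9*j^2 - 6*j + 5)^2 + (-9*j^2 + 6*j - 3*(j - 9)*(3*j - 1) - 5)*(3*j^3 - 3*j^2 + 5*j - 2))/(3*j^3 - 3*j^2 + 5*j - 2)^3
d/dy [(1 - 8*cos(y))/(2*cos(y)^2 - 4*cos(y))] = (-4*sin(y) - sin(y)/cos(y)^2 + tan(y))/(cos(y) - 2)^2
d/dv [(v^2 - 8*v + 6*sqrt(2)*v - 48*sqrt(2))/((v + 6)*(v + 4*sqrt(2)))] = 2*(-sqrt(2)*v^2 + 7*v^2 + 72*sqrt(2)*v + 48*sqrt(2) + 336)/(v^4 + 8*sqrt(2)*v^3 + 12*v^3 + 68*v^2 + 96*sqrt(2)*v^2 + 384*v + 288*sqrt(2)*v + 1152)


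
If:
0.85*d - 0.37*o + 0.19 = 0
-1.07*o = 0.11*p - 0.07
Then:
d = -0.0447498625618472*p - 0.195052226498076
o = 0.0654205607476635 - 0.102803738317757*p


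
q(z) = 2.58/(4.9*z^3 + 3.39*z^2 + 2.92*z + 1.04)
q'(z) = 2.58*(-14.7*z^2 - 6.78*z - 2.92)/(4.9*z^3 + 3.39*z^2 + 2.92*z + 1.04)^2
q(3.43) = 0.01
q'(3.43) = -0.01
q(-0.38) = 17.08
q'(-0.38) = -278.91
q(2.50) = 0.02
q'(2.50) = -0.03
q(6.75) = 0.00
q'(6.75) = -0.00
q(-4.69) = -0.01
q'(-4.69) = -0.00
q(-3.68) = -0.01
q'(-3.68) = -0.01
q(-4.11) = -0.01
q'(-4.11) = -0.01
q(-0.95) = -0.90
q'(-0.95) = -3.04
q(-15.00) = -0.00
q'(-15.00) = -0.00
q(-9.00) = -0.00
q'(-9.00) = -0.00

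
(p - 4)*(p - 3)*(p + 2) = p^3 - 5*p^2 - 2*p + 24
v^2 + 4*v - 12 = (v - 2)*(v + 6)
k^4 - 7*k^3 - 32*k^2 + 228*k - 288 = (k - 8)*(k - 3)*(k - 2)*(k + 6)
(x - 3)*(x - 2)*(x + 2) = x^3 - 3*x^2 - 4*x + 12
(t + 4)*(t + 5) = t^2 + 9*t + 20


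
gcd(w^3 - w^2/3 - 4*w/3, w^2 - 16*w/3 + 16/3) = w - 4/3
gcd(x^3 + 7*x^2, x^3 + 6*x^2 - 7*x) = x^2 + 7*x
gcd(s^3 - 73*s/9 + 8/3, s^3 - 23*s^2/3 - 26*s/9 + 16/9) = s - 1/3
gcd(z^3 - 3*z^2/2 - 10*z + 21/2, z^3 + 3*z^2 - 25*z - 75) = z + 3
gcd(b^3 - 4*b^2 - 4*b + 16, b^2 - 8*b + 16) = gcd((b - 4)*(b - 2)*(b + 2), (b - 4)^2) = b - 4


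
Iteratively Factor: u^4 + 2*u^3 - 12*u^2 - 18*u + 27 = (u - 3)*(u^3 + 5*u^2 + 3*u - 9) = (u - 3)*(u + 3)*(u^2 + 2*u - 3) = (u - 3)*(u - 1)*(u + 3)*(u + 3)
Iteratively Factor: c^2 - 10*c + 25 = (c - 5)*(c - 5)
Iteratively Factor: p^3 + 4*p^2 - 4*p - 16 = (p + 4)*(p^2 - 4) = (p - 2)*(p + 4)*(p + 2)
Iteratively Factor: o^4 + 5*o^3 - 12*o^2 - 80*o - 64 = (o + 4)*(o^3 + o^2 - 16*o - 16) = (o + 1)*(o + 4)*(o^2 - 16) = (o + 1)*(o + 4)^2*(o - 4)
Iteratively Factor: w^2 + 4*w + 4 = (w + 2)*(w + 2)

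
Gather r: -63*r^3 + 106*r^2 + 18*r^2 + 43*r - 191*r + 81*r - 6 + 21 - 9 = -63*r^3 + 124*r^2 - 67*r + 6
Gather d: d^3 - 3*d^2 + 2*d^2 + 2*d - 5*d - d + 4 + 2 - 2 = d^3 - d^2 - 4*d + 4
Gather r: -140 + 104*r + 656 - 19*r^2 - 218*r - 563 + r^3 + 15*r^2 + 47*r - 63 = r^3 - 4*r^2 - 67*r - 110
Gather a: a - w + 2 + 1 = a - w + 3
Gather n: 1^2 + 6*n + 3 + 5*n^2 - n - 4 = 5*n^2 + 5*n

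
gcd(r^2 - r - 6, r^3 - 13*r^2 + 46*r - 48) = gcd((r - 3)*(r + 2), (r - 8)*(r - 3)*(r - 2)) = r - 3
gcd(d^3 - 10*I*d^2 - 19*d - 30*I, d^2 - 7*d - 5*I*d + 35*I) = d - 5*I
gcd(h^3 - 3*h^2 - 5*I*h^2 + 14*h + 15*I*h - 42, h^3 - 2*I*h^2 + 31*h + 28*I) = h - 7*I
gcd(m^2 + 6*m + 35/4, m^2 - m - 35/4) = m + 5/2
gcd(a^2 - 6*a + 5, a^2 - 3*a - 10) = a - 5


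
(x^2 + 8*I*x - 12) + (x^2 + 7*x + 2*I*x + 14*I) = 2*x^2 + 7*x + 10*I*x - 12 + 14*I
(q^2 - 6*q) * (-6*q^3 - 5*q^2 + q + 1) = -6*q^5 + 31*q^4 + 31*q^3 - 5*q^2 - 6*q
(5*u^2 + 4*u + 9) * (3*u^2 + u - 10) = 15*u^4 + 17*u^3 - 19*u^2 - 31*u - 90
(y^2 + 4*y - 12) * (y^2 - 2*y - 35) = y^4 + 2*y^3 - 55*y^2 - 116*y + 420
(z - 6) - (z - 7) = 1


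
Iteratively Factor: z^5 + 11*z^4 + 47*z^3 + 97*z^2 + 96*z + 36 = (z + 3)*(z^4 + 8*z^3 + 23*z^2 + 28*z + 12) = (z + 1)*(z + 3)*(z^3 + 7*z^2 + 16*z + 12) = (z + 1)*(z + 3)^2*(z^2 + 4*z + 4) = (z + 1)*(z + 2)*(z + 3)^2*(z + 2)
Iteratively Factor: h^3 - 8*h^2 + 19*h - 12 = (h - 4)*(h^2 - 4*h + 3) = (h - 4)*(h - 1)*(h - 3)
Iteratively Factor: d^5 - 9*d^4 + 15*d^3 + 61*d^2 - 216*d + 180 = (d - 2)*(d^4 - 7*d^3 + d^2 + 63*d - 90) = (d - 2)^2*(d^3 - 5*d^2 - 9*d + 45) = (d - 2)^2*(d + 3)*(d^2 - 8*d + 15) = (d - 3)*(d - 2)^2*(d + 3)*(d - 5)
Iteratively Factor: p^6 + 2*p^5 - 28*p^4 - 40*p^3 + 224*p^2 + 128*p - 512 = (p + 2)*(p^5 - 28*p^3 + 16*p^2 + 192*p - 256) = (p - 4)*(p + 2)*(p^4 + 4*p^3 - 12*p^2 - 32*p + 64) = (p - 4)*(p + 2)*(p + 4)*(p^3 - 12*p + 16) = (p - 4)*(p - 2)*(p + 2)*(p + 4)*(p^2 + 2*p - 8) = (p - 4)*(p - 2)*(p + 2)*(p + 4)^2*(p - 2)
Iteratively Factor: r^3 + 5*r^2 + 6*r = (r)*(r^2 + 5*r + 6) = r*(r + 2)*(r + 3)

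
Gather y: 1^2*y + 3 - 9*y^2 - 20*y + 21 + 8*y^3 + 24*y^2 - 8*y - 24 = 8*y^3 + 15*y^2 - 27*y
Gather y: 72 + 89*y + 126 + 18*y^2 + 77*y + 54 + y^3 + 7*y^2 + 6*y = y^3 + 25*y^2 + 172*y + 252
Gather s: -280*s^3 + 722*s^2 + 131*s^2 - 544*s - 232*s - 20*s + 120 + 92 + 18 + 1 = -280*s^3 + 853*s^2 - 796*s + 231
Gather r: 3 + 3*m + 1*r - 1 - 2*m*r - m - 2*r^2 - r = -2*m*r + 2*m - 2*r^2 + 2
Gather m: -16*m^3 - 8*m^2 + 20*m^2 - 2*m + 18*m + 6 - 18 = -16*m^3 + 12*m^2 + 16*m - 12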